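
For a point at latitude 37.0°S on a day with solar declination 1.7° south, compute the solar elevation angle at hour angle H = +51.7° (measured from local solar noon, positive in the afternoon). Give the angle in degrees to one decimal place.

cos θ_z = sin(-37.0°) sin(-1.7°) + cos(-37.0°) cos(-1.7°) cos(51.70°) = 0.0179 + 0.4948 = 0.5127.
θ_z = arccos(0.5127) = 59.16°, so the elevation is 90° − 59.16° = 30.84°.

30.8°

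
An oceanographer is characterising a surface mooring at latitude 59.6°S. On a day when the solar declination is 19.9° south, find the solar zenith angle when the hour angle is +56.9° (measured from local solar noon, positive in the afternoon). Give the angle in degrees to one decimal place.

With φ = -59.6°, δ = -19.9°, H = 56.90°: sin φ sin δ = 0.2936, cos φ cos δ cos H = 0.2598, so cos θ_z = 0.5534.
θ_z = arccos(0.5534) = 56.40°.

56.4°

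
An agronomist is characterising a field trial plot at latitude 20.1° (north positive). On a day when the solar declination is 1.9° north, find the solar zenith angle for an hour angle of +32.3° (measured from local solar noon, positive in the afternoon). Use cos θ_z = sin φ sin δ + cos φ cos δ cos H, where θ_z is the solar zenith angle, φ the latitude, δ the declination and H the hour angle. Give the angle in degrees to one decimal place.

36.4°

With φ = 20.1°, δ = 1.9°, H = 32.30°: sin φ sin δ = 0.0114, cos φ cos δ cos H = 0.7933, so cos θ_z = 0.8047.
θ_z = arccos(0.8047) = 36.42°.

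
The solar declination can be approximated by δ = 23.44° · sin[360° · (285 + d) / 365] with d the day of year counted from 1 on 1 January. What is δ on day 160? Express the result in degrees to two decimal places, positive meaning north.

+23.00°

360 × (285 + 160) / 365 = 438.904°; sin(438.904°) = 0.9813.
δ = 23.44 × 0.9813 = 23.002° ≈ +23.00°.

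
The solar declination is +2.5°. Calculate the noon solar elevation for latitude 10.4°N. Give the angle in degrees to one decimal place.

82.1°

At local solar noon the hour angle is zero, so the elevation is 90° − |φ − δ| = 90° − |10.4° − (2.5°)| = 90° − 7.9° = 82.1°.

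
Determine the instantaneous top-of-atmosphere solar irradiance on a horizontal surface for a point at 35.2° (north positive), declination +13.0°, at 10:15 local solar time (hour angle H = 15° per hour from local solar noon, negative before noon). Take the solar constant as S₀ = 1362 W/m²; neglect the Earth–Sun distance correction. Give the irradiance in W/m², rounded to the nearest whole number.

Hour angle H = 15° × (10.25 − 12) = -26.25°.
cos θ_z = sin(35.2°) sin(13.0°) + cos(35.2°) cos(13.0°) cos(-26.25°) = 0.1297 + 0.7141 = 0.8438.
Top-of-atmosphere irradiance = S₀ cos θ_z = 1362 × 0.8438 = 1149.26 W/m².

1149 W/m²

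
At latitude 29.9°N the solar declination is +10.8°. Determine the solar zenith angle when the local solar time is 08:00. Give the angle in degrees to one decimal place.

Hour angle H = 15° × (8 − 12) = -60.00°.
cos θ_z = sin(29.9°) sin(10.8°) + cos(29.9°) cos(10.8°) cos(-60.00°) = 0.0934 + 0.4258 = 0.5192.
θ_z = arccos(0.5192) = 58.72°.

58.7°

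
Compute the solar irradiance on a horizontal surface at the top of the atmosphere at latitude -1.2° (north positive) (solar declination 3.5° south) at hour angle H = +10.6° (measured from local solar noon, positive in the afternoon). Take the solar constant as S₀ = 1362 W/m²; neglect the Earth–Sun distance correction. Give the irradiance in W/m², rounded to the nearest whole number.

cos θ_z = sin φ sin δ + cos φ cos δ cos H = (-0.0209)(-0.0610) + (0.9998)(0.9981)(0.9829) = 0.9821.
Top-of-atmosphere irradiance = S₀ cos θ_z = 1362 × 0.9821 = 1337.62 W/m².

1338 W/m²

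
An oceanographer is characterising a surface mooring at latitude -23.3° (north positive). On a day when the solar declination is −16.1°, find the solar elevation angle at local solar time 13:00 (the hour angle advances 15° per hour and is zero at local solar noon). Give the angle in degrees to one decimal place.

Hour angle H = 15° × (13 − 12) = 15.00°.
With φ = -23.3°, δ = -16.1°, H = 15.00°: sin φ sin δ = 0.1097, cos φ cos δ cos H = 0.8524, so cos θ_z = 0.9621.
θ_z = arccos(0.9621) = 15.82°, so the elevation is 90° − 15.82° = 74.18°.

74.2°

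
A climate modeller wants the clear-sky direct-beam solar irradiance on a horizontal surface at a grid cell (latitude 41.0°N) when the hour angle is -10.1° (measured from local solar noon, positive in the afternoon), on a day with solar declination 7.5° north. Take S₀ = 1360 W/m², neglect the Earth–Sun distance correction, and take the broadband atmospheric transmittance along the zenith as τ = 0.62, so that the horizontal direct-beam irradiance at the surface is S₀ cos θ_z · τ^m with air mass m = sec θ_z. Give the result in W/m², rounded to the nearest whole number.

With φ = 41.0°, δ = 7.5°, H = -10.10°: sin φ sin δ = 0.0856, cos φ cos δ cos H = 0.7367, so cos θ_z = 0.8223.
Air mass m = 1/cos θ_z = 1/0.8223 = 1.216; τ^m = 0.62^1.216 = 0.5592.
Surface direct beam = 1360 × 0.8223 × 0.5592 = 625.37 W/m².

625 W/m²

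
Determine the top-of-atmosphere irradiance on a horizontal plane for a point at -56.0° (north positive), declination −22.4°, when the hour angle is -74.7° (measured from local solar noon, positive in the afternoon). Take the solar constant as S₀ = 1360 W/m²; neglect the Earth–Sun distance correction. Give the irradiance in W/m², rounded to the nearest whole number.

615 W/m²

cos θ_z = sin φ sin δ + cos φ cos δ cos H = (-0.8290)(-0.3811) + (0.5592)(0.9245)(0.2639) = 0.4524.
Top-of-atmosphere irradiance = S₀ cos θ_z = 1360 × 0.4524 = 615.26 W/m².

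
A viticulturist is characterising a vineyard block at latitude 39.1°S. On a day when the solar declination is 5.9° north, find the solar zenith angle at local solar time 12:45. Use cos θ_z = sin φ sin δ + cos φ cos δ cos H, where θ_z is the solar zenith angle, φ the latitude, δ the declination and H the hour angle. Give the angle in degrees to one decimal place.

Hour angle H = 15° × (12.75 − 12) = 11.25°.
cos θ_z = sin(-39.1°) sin(5.9°) + cos(-39.1°) cos(5.9°) cos(11.25°) = -0.0648 + 0.7571 = 0.6923.
θ_z = arccos(0.6923) = 46.19°.

46.2°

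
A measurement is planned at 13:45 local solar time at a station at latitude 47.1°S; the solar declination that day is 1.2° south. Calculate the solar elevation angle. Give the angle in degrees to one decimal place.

38.7°

Hour angle H = 15° × (13.75 − 12) = 26.25°.
cos θ_z = sin φ sin δ + cos φ cos δ cos H = (-0.7325)(-0.0209) + (0.6807)(0.9998)(0.8969) = 0.6257.
θ_z = arccos(0.6257) = 51.27°, so the elevation is 90° − 51.27° = 38.73°.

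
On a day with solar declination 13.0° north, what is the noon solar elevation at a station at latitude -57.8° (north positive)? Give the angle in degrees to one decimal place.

19.2°

At local solar noon the hour angle is zero, so the elevation is 90° − |φ − δ| = 90° − |-57.8° − (13.0°)| = 90° − 70.8° = 19.2°.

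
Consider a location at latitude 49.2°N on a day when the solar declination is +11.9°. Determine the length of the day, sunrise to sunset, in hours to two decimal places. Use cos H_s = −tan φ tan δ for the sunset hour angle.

The sunset hour angle satisfies cos H_s = −tan φ tan δ = -0.2441, giving H_s = 104.13°.
Day length = 2 H_s / 15° h⁻¹ = 208.26° / 15 = 13.884 h.

13.88 hours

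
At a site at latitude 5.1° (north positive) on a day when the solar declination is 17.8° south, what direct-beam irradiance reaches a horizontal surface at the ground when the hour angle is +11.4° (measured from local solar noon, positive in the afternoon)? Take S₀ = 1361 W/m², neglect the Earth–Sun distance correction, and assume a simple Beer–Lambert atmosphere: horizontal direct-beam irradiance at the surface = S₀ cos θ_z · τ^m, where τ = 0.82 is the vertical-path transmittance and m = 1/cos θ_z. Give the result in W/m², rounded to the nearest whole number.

cos θ_z = sin φ sin δ + cos φ cos δ cos H = (0.0889)(-0.3057) + (0.9960)(0.9521)(0.9803) = 0.9024.
Air mass m = 1/cos θ_z = 1/0.9024 = 1.108; τ^m = 0.82^1.108 = 0.8026.
Surface direct beam = 1361 × 0.9024 × 0.8026 = 985.73 W/m².

986 W/m²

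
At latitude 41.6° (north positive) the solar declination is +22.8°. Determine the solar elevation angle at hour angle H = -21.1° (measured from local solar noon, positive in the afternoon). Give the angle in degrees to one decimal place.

64.2°

With φ = 41.6°, δ = 22.8°, H = -21.10°: sin φ sin δ = 0.2573, cos φ cos δ cos H = 0.6431, so cos θ_z = 0.9004.
θ_z = arccos(0.9004) = 25.79°, so the elevation is 90° − 25.79° = 64.21°.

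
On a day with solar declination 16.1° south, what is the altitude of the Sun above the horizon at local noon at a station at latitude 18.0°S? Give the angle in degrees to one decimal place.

At local solar noon the hour angle is zero, so the elevation is 90° − |φ − δ| = 90° − |-18.0° − (-16.1°)| = 90° − 1.9° = 88.1°.

88.1°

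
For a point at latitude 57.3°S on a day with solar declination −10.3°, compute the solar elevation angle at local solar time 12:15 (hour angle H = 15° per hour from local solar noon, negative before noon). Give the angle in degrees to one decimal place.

Hour angle H = 15° × (12.25 − 12) = 3.75°.
cos θ_z = sin φ sin δ + cos φ cos δ cos H = (-0.8415)(-0.1788) + (0.5402)(0.9839)(0.9979) = 0.6808.
θ_z = arccos(0.6808) = 47.09°, so the elevation is 90° − 47.09° = 42.91°.

42.9°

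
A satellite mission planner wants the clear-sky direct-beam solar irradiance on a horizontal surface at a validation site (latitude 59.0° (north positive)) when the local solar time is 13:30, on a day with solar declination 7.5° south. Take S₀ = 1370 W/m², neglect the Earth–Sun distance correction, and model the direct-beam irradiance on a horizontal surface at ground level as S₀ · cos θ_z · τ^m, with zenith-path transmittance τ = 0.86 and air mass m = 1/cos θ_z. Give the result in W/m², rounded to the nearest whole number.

324 W/m²

Hour angle H = 15° × (13.5 − 12) = 22.50°.
cos θ_z = sin φ sin δ + cos φ cos δ cos H = (0.8572)(-0.1305) + (0.5150)(0.9914)(0.9239) = 0.3599.
Air mass m = 1/cos θ_z = 1/0.3599 = 2.779; τ^m = 0.86^2.779 = 0.6576.
Surface direct beam = 1370 × 0.3599 × 0.6576 = 324.24 W/m².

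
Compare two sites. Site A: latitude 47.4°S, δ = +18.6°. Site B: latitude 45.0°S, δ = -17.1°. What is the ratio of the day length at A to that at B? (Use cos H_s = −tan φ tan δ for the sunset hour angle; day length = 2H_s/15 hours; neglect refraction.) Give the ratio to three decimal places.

A: H_s = arccos(−tan -47.4° · tan 18.6°) = 68.53°, so 2H_s/15 = 9.1373 h.
B: H_s = arccos(−tan -45.0° · tan -17.1°) = 107.92°, so 2H_s/15 = 14.3893 h.
Ratio A/B = 9.1373 / 14.3893 = 0.6350.

0.635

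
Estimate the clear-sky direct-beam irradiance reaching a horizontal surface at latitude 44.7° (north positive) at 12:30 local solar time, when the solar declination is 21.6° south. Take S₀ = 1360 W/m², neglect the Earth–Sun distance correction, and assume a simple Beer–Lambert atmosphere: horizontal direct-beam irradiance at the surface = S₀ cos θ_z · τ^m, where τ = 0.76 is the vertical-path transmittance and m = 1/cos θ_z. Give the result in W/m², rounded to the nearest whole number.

270 W/m²

Hour angle H = 15° × (12.5 − 12) = 7.50°.
With φ = 44.7°, δ = -21.6°, H = 7.50°: sin φ sin δ = -0.2589, cos φ cos δ cos H = 0.6552, so cos θ_z = 0.3963.
Air mass m = 1/cos θ_z = 1/0.3963 = 2.523; τ^m = 0.76^2.523 = 0.5004.
Surface direct beam = 1360 × 0.3963 × 0.5004 = 269.70 W/m².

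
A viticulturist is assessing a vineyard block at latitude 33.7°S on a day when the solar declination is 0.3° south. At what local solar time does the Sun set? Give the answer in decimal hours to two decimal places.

18.01 h

−tan φ tan δ = −(-0.6669)(-0.0052) = -0.0035; H_s = arccos(-0.0035) = 90.20°.
Sunset is at 12 + H_s/15 = 12 + 6.013 = 18.013 h local solar time.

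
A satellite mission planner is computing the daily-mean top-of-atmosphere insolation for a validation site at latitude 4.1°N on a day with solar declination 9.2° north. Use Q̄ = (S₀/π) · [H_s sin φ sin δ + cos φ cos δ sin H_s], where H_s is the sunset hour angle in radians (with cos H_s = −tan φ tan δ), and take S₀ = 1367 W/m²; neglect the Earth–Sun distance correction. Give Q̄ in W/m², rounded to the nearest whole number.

436 W/m²

−tan φ tan δ = −(0.0717)(0.1620) = -0.0116; H_s = arccos(-0.0116) = 90.66°. In radians, H_s = 1.5823.
H_s sin φ sin δ = 1.5823 × 0.0715 × 0.1599 = 0.0181.
cos φ cos δ sin H_s = 0.9974 × 0.9871 × 0.9999 = 0.9844.
Q̄ = (1367/π) × (0.0181 + 0.9844) = 435.13 × 1.0025 = 436.22 W/m².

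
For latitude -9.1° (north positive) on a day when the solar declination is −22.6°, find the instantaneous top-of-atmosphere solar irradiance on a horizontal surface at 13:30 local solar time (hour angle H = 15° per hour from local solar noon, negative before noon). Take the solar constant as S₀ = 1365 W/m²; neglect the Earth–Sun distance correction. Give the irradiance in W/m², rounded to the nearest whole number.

1233 W/m²

Hour angle H = 15° × (13.5 − 12) = 22.50°.
cos θ_z = sin φ sin δ + cos φ cos δ cos H = (-0.1582)(-0.3843) + (0.9874)(0.9232)(0.9239) = 0.9030.
Top-of-atmosphere irradiance = S₀ cos θ_z = 1365 × 0.9030 = 1232.60 W/m².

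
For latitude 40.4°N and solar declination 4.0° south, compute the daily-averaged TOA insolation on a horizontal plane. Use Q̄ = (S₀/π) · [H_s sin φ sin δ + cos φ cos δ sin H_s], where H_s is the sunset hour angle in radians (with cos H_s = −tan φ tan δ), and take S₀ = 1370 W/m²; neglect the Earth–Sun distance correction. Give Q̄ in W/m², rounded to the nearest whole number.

301 W/m²

−tan φ tan δ = −(0.8511)(-0.0699) = 0.0595; H_s = arccos(0.0595) = 86.59°. In radians, H_s = 1.5113.
H_s sin φ sin δ = 1.5113 × 0.6481 × -0.0698 = -0.0684.
cos φ cos δ sin H_s = 0.7615 × 0.9976 × 0.9982 = 0.7583.
Q̄ = (1370/π) × (-0.0684 + 0.7583) = 436.08 × 0.6899 = 300.85 W/m².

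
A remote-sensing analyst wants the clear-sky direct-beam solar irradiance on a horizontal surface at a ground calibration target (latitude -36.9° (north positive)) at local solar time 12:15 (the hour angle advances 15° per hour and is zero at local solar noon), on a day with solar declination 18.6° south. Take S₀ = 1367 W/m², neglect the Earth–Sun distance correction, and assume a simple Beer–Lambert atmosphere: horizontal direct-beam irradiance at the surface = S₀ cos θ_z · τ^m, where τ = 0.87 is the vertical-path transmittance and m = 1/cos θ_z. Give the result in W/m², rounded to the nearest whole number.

Hour angle H = 15° × (12.25 − 12) = 3.75°.
cos θ_z = sin(-36.9°) sin(-18.6°) + cos(-36.9°) cos(-18.6°) cos(3.75°) = 0.1915 + 0.7563 = 0.9478.
Air mass m = 1/cos θ_z = 1/0.9478 = 1.055; τ^m = 0.87^1.055 = 0.8634.
Surface direct beam = 1367 × 0.9478 × 0.8634 = 1118.66 W/m².

1119 W/m²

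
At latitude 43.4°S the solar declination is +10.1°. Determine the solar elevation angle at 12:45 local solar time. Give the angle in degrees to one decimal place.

35.5°

Hour angle H = 15° × (12.75 − 12) = 11.25°.
cos θ_z = sin(-43.4°) sin(10.1°) + cos(-43.4°) cos(10.1°) cos(11.25°) = -0.1205 + 0.7016 = 0.5811.
θ_z = arccos(0.5811) = 54.47°, so the elevation is 90° − 54.47° = 35.53°.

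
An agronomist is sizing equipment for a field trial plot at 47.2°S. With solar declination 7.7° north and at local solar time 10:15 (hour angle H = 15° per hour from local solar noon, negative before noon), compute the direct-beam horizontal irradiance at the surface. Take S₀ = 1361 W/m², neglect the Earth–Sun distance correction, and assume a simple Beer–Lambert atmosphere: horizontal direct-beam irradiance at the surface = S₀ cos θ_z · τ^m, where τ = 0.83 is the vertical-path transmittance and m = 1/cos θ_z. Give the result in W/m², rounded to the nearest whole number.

Hour angle H = 15° × (10.25 − 12) = -26.25°.
cos θ_z = sin φ sin δ + cos φ cos δ cos H = (-0.7337)(0.1340) + (0.6794)(0.9910)(0.8969) = 0.5056.
Air mass m = 1/cos θ_z = 1/0.5056 = 1.978; τ^m = 0.83^1.978 = 0.6917.
Surface direct beam = 1361 × 0.5056 × 0.6917 = 475.97 W/m².

476 W/m²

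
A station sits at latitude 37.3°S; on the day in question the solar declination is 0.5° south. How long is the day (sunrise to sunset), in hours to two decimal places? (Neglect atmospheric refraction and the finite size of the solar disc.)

The sunset hour angle satisfies cos H_s = −tan φ tan δ = -0.0066, giving H_s = 90.38°.
Day length = 2 H_s / 15° h⁻¹ = 180.76° / 15 = 12.051 h.

12.05 hours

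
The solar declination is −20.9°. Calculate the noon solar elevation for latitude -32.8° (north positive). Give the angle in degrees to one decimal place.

78.1°

At local solar noon the hour angle is zero, so the elevation is 90° − |φ − δ| = 90° − |-32.8° − (-20.9°)| = 90° − 11.9° = 78.1°.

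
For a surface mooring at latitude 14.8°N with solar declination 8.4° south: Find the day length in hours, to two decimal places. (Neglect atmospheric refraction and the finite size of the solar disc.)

−tan φ tan δ = −(0.2642)(-0.1477) = 0.0390; H_s = arccos(0.0390) = 87.76°.
Day length = 2 H_s / 15° h⁻¹ = 175.52° / 15 = 11.701 h.

11.70 hours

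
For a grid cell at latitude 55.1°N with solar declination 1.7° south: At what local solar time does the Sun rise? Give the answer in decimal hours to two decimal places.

−tan φ tan δ = −(1.4335)(-0.0297) = 0.0426; H_s = arccos(0.0426) = 87.56°.
Sunrise is at 12 − H_s/15 = 12 − 5.837 = 6.163 h local solar time.

6.16 h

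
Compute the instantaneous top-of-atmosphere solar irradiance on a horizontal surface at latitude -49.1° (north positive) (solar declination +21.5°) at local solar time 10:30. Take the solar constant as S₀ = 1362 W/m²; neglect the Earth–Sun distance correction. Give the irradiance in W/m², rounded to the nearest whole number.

Hour angle H = 15° × (10.5 − 12) = -22.50°.
cos θ_z = sin φ sin δ + cos φ cos δ cos H = (-0.7559)(0.3665) + (0.6547)(0.9304)(0.9239) = 0.2857.
Top-of-atmosphere irradiance = S₀ cos θ_z = 1362 × 0.2857 = 389.12 W/m².

389 W/m²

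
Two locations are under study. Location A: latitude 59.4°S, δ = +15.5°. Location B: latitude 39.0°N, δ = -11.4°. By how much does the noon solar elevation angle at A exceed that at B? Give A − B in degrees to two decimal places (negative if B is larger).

-24.50°

A: 90° − |-59.4 − (15.5)| = 15.10°.
B: 90° − |39.0 − (-11.4)| = 39.60°.
A − B = 15.10 − 39.60 = -24.50°.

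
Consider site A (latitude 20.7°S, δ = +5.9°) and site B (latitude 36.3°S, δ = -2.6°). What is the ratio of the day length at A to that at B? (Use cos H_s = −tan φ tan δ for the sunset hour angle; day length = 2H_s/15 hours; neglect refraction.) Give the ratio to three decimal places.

A: H_s = arccos(−tan -20.7° · tan 5.9°) = 87.76°, so 2H_s/15 = 11.7013 h.
B: H_s = arccos(−tan -36.3° · tan -2.6°) = 91.91°, so 2H_s/15 = 12.2547 h.
Ratio A/B = 11.7013 / 12.2547 = 0.9548.

0.955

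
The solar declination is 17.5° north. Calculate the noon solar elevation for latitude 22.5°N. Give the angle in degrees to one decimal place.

At local solar noon the hour angle is zero, so the elevation is 90° − |φ − δ| = 90° − |22.5° − (17.5°)| = 90° − 5.0° = 85.0°.

85.0°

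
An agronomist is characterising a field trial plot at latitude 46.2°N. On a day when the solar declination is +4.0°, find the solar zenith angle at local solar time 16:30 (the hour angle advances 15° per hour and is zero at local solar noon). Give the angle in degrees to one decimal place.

71.7°

Hour angle H = 15° × (16.5 − 12) = 67.50°.
cos θ_z = sin(46.2°) sin(4.0°) + cos(46.2°) cos(4.0°) cos(67.50°) = 0.0503 + 0.2642 = 0.3145.
θ_z = arccos(0.3145) = 71.67°.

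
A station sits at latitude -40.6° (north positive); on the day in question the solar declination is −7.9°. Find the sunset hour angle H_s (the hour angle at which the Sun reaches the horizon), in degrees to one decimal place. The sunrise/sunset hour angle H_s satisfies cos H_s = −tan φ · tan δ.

96.8°

cos H_s = −tan(-40.6°) · tan(-7.9°) = -0.1189, so H_s = arccos(-0.1189) = 96.83°.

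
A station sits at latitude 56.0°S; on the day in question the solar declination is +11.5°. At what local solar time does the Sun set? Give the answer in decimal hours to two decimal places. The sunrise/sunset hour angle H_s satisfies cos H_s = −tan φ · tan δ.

cos H_s = −tan(-56.0°) · tan(11.5°) = 0.3016, so H_s = arccos(0.3016) = 72.45°.
Sunset is at 12 + H_s/15 = 12 + 4.830 = 16.830 h local solar time.

16.83 h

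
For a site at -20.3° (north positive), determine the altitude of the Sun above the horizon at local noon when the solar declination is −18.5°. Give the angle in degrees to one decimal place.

88.2°

At local solar noon the hour angle is zero, so the elevation is 90° − |φ − δ| = 90° − |-20.3° − (-18.5°)| = 90° − 1.8° = 88.2°.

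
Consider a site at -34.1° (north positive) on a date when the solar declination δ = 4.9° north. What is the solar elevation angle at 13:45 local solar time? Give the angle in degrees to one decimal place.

Hour angle H = 15° × (13.75 − 12) = 26.25°.
cos θ_z = sin φ sin δ + cos φ cos δ cos H = (-0.5606)(0.0854) + (0.8281)(0.9963)(0.8969) = 0.6921.
θ_z = arccos(0.6921) = 46.20°, so the elevation is 90° − 46.20° = 43.80°.

43.8°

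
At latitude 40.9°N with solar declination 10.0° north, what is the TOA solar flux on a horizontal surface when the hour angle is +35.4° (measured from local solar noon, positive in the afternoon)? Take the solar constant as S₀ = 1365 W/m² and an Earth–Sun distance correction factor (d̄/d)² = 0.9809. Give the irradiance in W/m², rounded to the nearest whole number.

965 W/m²

cos θ_z = sin(40.9°) sin(10.0°) + cos(40.9°) cos(10.0°) cos(35.40°) = 0.1137 + 0.6068 = 0.7205.
Top-of-atmosphere irradiance = S₀ (d̄/d)² cos θ_z = 1365 × 0.9809 × 0.7205 = 964.70 W/m².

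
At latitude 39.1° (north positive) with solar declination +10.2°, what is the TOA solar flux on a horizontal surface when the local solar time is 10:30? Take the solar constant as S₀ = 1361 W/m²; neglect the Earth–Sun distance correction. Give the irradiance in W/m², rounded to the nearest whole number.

1112 W/m²

Hour angle H = 15° × (10.5 − 12) = -22.50°.
With φ = 39.1°, δ = 10.2°, H = -22.50°: sin φ sin δ = 0.1117, cos φ cos δ cos H = 0.7056, so cos θ_z = 0.8173.
Top-of-atmosphere irradiance = S₀ cos θ_z = 1361 × 0.8173 = 1112.35 W/m².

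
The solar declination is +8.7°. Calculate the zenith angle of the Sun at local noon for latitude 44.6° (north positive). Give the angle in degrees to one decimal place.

At local solar noon the hour angle is zero, so the zenith angle is |φ − δ| = |44.6° − (8.7°)| = 35.9°.

35.9°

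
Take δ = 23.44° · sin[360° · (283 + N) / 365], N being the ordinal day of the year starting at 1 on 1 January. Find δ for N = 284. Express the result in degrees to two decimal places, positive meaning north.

-7.72°

360 × (283 + 284) / 365 = 559.233°; sin(559.233°) = -0.3294.
δ = 23.44 × -0.3294 = -7.721° ≈ -7.72°.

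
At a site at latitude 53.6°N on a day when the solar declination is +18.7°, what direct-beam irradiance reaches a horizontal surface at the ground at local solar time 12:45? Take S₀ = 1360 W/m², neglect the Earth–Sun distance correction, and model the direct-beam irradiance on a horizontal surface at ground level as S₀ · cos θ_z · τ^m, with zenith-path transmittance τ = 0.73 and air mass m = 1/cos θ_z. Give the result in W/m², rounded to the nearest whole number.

Hour angle H = 15° × (12.75 − 12) = 11.25°.
With φ = 53.6°, δ = 18.7°, H = 11.25°: sin φ sin δ = 0.2581, cos φ cos δ cos H = 0.5513, so cos θ_z = 0.8094.
Air mass m = 1/cos θ_z = 1/0.8094 = 1.235; τ^m = 0.73^1.235 = 0.6780.
Surface direct beam = 1360 × 0.8094 × 0.6780 = 746.33 W/m².

746 W/m²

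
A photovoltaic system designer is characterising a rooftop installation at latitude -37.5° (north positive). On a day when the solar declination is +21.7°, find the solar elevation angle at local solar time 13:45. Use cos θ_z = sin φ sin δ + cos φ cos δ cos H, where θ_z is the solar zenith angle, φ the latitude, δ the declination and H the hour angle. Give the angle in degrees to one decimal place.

25.9°

Hour angle H = 15° × (13.75 − 12) = 26.25°.
cos θ_z = sin φ sin δ + cos φ cos δ cos H = (-0.6088)(0.3697) + (0.7934)(0.9291)(0.8969) = 0.4361.
θ_z = arccos(0.4361) = 64.14°, so the elevation is 90° − 64.14° = 25.86°.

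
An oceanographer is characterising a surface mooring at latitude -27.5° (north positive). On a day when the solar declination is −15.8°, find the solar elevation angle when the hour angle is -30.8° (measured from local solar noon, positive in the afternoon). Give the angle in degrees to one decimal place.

59.2°

With φ = -27.5°, δ = -15.8°, H = -30.80°: sin φ sin δ = 0.1257, cos φ cos δ cos H = 0.7331, so cos θ_z = 0.8588.
θ_z = arccos(0.8588) = 30.82°, so the elevation is 90° − 30.82° = 59.18°.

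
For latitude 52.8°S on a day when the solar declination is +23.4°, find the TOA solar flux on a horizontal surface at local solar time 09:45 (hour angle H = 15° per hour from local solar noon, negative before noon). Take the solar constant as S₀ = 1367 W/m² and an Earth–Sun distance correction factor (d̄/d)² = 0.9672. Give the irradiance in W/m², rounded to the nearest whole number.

Hour angle H = 15° × (9.75 − 12) = -33.75°.
With φ = -52.8°, δ = 23.4°, H = -33.75°: sin φ sin δ = -0.3163, cos φ cos δ cos H = 0.4614, so cos θ_z = 0.1451.
Top-of-atmosphere irradiance = S₀ (d̄/d)² cos θ_z = 1367 × 0.9672 × 0.1451 = 191.85 W/m².

192 W/m²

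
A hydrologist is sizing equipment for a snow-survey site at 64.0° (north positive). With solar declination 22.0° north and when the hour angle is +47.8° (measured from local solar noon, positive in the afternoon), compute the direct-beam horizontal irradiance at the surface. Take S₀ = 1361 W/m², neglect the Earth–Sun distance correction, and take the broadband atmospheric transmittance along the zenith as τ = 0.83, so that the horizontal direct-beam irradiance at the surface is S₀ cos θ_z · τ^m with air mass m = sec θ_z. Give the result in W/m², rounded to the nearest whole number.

With φ = 64.0°, δ = 22.0°, H = 47.80°: sin φ sin δ = 0.3367, cos φ cos δ cos H = 0.2730, so cos θ_z = 0.6097.
Air mass m = 1/cos θ_z = 1/0.6097 = 1.640; τ^m = 0.83^1.640 = 0.7367.
Surface direct beam = 1361 × 0.6097 × 0.7367 = 611.31 W/m².

611 W/m²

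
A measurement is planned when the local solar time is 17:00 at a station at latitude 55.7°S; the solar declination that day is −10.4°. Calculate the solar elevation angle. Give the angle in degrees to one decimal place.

Hour angle H = 15° × (17 − 12) = 75.00°.
With φ = -55.7°, δ = -10.4°, H = 75.00°: sin φ sin δ = 0.1491, cos φ cos δ cos H = 0.1435, so cos θ_z = 0.2926.
θ_z = arccos(0.2926) = 72.99°, so the elevation is 90° − 72.99° = 17.01°.

17.0°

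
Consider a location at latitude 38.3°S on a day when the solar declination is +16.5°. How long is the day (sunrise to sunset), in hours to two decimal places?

−tan φ tan δ = −(-0.7898)(0.2962) = 0.2339; H_s = arccos(0.2339) = 76.47°.
Day length = 2 H_s / 15° h⁻¹ = 152.94° / 15 = 10.196 h.

10.20 hours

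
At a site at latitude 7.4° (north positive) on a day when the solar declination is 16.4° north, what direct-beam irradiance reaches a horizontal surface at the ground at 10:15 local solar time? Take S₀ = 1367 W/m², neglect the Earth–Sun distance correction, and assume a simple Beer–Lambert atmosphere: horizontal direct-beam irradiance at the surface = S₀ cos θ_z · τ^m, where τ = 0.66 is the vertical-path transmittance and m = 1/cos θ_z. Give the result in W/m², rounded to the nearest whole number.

762 W/m²

Hour angle H = 15° × (10.25 − 12) = -26.25°.
With φ = 7.4°, δ = 16.4°, H = -26.25°: sin φ sin δ = 0.0364, cos φ cos δ cos H = 0.8532, so cos θ_z = 0.8896.
Air mass m = 1/cos θ_z = 1/0.8896 = 1.124; τ^m = 0.66^1.124 = 0.6269.
Surface direct beam = 1367 × 0.8896 × 0.6269 = 762.36 W/m².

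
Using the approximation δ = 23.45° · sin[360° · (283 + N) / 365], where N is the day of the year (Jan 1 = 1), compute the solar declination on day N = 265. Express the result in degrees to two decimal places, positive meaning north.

360 × (283 + 265) / 365 = 540.493°; sin(540.493°) = -0.0086.
δ = 23.45 × -0.0086 = -0.202° ≈ -0.20°.

-0.20°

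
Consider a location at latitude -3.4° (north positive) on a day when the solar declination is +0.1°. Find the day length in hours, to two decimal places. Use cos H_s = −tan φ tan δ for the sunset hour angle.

12.00 hours

−tan φ tan δ = −(-0.0594)(0.0017) = 0.0001; H_s = arccos(0.0001) = 89.99°.
Day length = 2 H_s / 15° h⁻¹ = 179.98° / 15 = 11.999 h.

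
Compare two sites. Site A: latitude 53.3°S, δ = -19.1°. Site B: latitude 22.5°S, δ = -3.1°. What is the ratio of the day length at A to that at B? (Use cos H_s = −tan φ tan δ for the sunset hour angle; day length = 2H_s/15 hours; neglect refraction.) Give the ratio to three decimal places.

1.289

A: H_s = arccos(−tan -53.3° · tan -19.1°) = 117.68°, so 2H_s/15 = 15.6907 h.
B: H_s = arccos(−tan -22.5° · tan -3.1°) = 91.29°, so 2H_s/15 = 12.1720 h.
Ratio A/B = 15.6907 / 12.1720 = 1.2891.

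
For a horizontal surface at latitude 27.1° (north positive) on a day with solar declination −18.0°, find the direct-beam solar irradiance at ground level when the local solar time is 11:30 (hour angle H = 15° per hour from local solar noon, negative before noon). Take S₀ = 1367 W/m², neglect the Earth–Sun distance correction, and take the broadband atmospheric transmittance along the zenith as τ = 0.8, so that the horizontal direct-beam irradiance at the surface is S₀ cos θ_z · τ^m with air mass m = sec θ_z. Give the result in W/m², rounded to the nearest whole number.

Hour angle H = 15° × (11.5 − 12) = -7.50°.
cos θ_z = sin φ sin δ + cos φ cos δ cos H = (0.4555)(-0.3090) + (0.8902)(0.9511)(0.9914) = 0.6986.
Air mass m = 1/cos θ_z = 1/0.6986 = 1.431; τ^m = 0.8^1.431 = 0.7266.
Surface direct beam = 1367 × 0.6986 × 0.7266 = 693.89 W/m².

694 W/m²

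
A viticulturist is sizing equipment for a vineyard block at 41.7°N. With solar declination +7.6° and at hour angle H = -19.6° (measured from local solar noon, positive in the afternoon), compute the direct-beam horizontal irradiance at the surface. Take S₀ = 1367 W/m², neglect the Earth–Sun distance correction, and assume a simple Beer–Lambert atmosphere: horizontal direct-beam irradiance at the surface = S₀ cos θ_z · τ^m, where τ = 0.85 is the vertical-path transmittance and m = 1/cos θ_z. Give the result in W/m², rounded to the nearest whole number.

873 W/m²

cos θ_z = sin φ sin δ + cos φ cos δ cos H = (0.6652)(0.1323) + (0.7466)(0.9912)(0.9421) = 0.7852.
Air mass m = 1/cos θ_z = 1/0.7852 = 1.274; τ^m = 0.85^1.274 = 0.8130.
Surface direct beam = 1367 × 0.7852 × 0.8130 = 872.65 W/m².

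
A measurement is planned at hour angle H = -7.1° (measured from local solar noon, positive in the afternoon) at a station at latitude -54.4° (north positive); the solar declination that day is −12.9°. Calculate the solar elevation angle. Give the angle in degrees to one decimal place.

48.1°

cos θ_z = sin(-54.4°) sin(-12.9°) + cos(-54.4°) cos(-12.9°) cos(-7.10°) = 0.1815 + 0.5631 = 0.7446.
θ_z = arccos(0.7446) = 41.88°, so the elevation is 90° − 41.88° = 48.12°.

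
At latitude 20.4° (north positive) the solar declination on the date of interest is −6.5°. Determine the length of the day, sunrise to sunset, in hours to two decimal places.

The sunset hour angle satisfies cos H_s = −tan φ tan δ = 0.0424, giving H_s = 87.57°.
Day length = 2 H_s / 15° h⁻¹ = 175.14° / 15 = 11.676 h.

11.68 hours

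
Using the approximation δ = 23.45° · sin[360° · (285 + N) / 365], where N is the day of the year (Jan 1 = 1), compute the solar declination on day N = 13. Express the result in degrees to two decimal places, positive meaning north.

360 × (285 + 13) / 365 = 293.918°; sin(293.918°) = -0.9141.
δ = 23.45 × -0.9141 = -21.436° ≈ -21.44°.

-21.44°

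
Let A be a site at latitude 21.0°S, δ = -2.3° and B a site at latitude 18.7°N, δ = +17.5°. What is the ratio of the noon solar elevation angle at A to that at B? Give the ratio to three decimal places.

A: 90° − |-21.0 − (-2.3)| = 71.30°.
B: 90° − |18.7 − (17.5)| = 88.80°.
Ratio A/B = 71.3000 / 88.8000 = 0.8029.

0.803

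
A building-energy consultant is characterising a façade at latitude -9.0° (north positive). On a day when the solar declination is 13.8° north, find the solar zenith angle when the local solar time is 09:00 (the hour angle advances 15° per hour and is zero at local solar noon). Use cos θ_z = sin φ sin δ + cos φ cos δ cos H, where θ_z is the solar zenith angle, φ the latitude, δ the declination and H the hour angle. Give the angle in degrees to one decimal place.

Hour angle H = 15° × (9 − 12) = -45.00°.
With φ = -9.0°, δ = 13.8°, H = -45.00°: sin φ sin δ = -0.0373, cos φ cos δ cos H = 0.6782, so cos θ_z = 0.6409.
θ_z = arccos(0.6409) = 50.14°.

50.1°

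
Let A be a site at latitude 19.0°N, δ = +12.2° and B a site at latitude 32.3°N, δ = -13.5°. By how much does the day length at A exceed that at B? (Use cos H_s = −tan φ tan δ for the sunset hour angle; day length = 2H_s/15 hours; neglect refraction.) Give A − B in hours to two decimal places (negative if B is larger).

A: H_s = arccos(−tan 19.0° · tan 12.2°) = 94.27°, so 2H_s/15 = 12.5693 h.
B: H_s = arccos(−tan 32.3° · tan -13.5°) = 81.27°, so 2H_s/15 = 10.8360 h.
A − B = 12.5693 − 10.8360 = 1.7333 h.

+1.73 h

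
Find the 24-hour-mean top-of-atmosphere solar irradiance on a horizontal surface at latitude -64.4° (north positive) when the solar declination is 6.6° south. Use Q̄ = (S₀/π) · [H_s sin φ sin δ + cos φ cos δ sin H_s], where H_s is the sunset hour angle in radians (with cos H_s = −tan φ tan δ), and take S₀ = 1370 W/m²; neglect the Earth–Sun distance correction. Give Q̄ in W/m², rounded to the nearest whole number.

cos H_s = −tan(-64.4°) · tan(-6.6°) = -0.2415, so H_s = arccos(-0.2415) = 103.98°. In radians, H_s = 1.8148.
H_s sin φ sin δ = 1.8148 × -0.9018 × -0.1149 = 0.1880.
cos φ cos δ sin H_s = 0.4321 × 0.9934 × 0.9704 = 0.4165.
Q̄ = (1370/π) × (0.1880 + 0.4165) = 436.08 × 0.6045 = 263.61 W/m².

264 W/m²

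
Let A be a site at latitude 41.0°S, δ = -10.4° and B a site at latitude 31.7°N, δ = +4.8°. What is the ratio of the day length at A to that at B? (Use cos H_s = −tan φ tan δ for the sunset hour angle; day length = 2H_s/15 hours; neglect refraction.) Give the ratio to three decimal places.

A: H_s = arccos(−tan -41.0° · tan -10.4°) = 99.18°, so 2H_s/15 = 13.2240 h.
B: H_s = arccos(−tan 31.7° · tan 4.8°) = 92.97°, so 2H_s/15 = 12.3960 h.
Ratio A/B = 13.2240 / 12.3960 = 1.0668.

1.067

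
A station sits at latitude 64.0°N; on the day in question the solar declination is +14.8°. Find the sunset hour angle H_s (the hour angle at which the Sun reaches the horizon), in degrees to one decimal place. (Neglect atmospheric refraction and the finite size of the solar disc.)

cos H_s = −tan(64.0°) · tan(14.8°) = -0.5417, so H_s = arccos(-0.5417) = 122.80°.

122.8°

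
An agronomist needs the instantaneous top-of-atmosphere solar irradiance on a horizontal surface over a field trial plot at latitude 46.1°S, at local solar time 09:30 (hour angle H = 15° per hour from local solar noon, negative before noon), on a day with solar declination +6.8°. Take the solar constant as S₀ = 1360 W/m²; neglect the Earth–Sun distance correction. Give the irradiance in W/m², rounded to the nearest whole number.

627 W/m²

Hour angle H = 15° × (9.5 − 12) = -37.50°.
cos θ_z = sin(-46.1°) sin(6.8°) + cos(-46.1°) cos(6.8°) cos(-37.50°) = -0.0853 + 0.5462 = 0.4609.
Top-of-atmosphere irradiance = S₀ cos θ_z = 1360 × 0.4609 = 626.82 W/m².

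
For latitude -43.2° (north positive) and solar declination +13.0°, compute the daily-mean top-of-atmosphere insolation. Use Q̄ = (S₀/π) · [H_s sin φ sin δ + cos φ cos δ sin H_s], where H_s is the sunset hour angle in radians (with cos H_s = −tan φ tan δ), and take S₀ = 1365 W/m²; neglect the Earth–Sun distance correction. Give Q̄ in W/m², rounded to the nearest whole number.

cos H_s = −tan(-43.2°) · tan(13.0°) = 0.2168, so H_s = arccos(0.2168) = 77.48°. In radians, H_s = 1.3523.
H_s sin φ sin δ = 1.3523 × -0.6845 × 0.2250 = -0.2083.
cos φ cos δ sin H_s = 0.7290 × 0.9744 × 0.9762 = 0.6934.
Q̄ = (1365/π) × (-0.2083 + 0.6934) = 434.49 × 0.4851 = 210.77 W/m².

211 W/m²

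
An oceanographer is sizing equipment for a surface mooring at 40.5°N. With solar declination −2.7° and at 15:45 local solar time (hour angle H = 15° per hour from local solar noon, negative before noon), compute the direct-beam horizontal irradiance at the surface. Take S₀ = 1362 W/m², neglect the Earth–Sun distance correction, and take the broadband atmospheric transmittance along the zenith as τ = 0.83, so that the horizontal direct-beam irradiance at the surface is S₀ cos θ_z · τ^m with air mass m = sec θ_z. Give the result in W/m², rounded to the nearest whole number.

331 W/m²

Hour angle H = 15° × (15.75 − 12) = 56.25°.
With φ = 40.5°, δ = -2.7°, H = 56.25°: sin φ sin δ = -0.0306, cos φ cos δ cos H = 0.4220, so cos θ_z = 0.3914.
Air mass m = 1/cos θ_z = 1/0.3914 = 2.555; τ^m = 0.83^2.555 = 0.6212.
Surface direct beam = 1362 × 0.3914 × 0.6212 = 331.15 W/m².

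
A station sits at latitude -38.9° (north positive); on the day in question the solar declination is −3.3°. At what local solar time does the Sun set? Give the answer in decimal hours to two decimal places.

−tan φ tan δ = −(-0.8069)(-0.0577) = -0.0466; H_s = arccos(-0.0466) = 92.67°.
Sunset is at 12 + H_s/15 = 12 + 6.178 = 18.178 h local solar time.

18.18 h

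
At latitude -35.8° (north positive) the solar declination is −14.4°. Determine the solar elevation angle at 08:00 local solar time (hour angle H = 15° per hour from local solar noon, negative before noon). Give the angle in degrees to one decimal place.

32.6°

Hour angle H = 15° × (8 − 12) = -60.00°.
cos θ_z = sin φ sin δ + cos φ cos δ cos H = (-0.5850)(-0.2487) + (0.8111)(0.9686)(0.5000) = 0.5383.
θ_z = arccos(0.5383) = 57.43°, so the elevation is 90° − 57.43° = 32.57°.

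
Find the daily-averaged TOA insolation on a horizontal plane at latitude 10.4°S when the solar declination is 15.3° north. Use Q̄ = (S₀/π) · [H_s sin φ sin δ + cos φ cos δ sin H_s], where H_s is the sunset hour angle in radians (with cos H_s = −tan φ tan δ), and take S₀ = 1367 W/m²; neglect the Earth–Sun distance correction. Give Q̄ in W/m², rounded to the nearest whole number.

381 W/m²

−tan φ tan δ = −(-0.1835)(0.2736) = 0.0502; H_s = arccos(0.0502) = 87.12°. In radians, H_s = 1.5205.
H_s sin φ sin δ = 1.5205 × -0.1805 × 0.2639 = -0.0724.
cos φ cos δ sin H_s = 0.9836 × 0.9646 × 0.9987 = 0.9475.
Q̄ = (1367/π) × (-0.0724 + 0.9475) = 435.13 × 0.8751 = 380.78 W/m².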